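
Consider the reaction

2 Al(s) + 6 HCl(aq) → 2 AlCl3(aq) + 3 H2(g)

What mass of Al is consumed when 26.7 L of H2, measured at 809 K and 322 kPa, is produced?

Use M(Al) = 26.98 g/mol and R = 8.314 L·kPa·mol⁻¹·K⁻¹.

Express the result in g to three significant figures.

23.0 g

n(H2) = PV/RT = (322 × 26.7) / (8.314 × 809) = 1.278 mol
n(Al) = (2/3) × 1.278 = 0.8520 mol
m(Al) = 0.8520 × 26.98 = 22.99 g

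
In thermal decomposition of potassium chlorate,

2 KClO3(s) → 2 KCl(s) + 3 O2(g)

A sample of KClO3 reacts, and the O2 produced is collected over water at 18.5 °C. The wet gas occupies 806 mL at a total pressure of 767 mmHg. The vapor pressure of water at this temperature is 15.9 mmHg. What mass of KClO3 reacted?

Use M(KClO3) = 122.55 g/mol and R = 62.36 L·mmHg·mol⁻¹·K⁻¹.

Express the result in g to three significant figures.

2.72 g

P(O2) = 767 − 15.9 = 751.1 mmHg
n(O2) = PV/RT = (751.1 × 0.8060) / (62.36 × 291.65) = 0.03329 mol
n(KClO3) = (2/3) × 0.03329 = 0.02219 mol
m(KClO3) = 0.02219 × 122.55 = 2.719 g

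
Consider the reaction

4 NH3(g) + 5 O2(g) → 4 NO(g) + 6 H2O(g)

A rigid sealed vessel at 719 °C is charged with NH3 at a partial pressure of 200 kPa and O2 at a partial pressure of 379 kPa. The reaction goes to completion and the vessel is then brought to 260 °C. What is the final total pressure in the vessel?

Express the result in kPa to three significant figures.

338 kPa

At constant V, partial pressures at 719 °C are proportional to moles, so apply stoichiometry directly to pressures.
P(O2) required for 200 kPa of NH3 = (5/4) × 200 = 250.0 kPa; available 379 kPa, so NH3 is limiting.
P(O2) remaining = 379 − (5/4) × 200 = 129.0 kPa
P(gaseous products) = (4+6)/4 × 200 = 500.0 kPa
P_total at 719 °C = 129.0 + 500.0 = 629.0 kPa
Scaling to 260 °C: P = 629.0 × 533.15/992.15 = 338.0 kPa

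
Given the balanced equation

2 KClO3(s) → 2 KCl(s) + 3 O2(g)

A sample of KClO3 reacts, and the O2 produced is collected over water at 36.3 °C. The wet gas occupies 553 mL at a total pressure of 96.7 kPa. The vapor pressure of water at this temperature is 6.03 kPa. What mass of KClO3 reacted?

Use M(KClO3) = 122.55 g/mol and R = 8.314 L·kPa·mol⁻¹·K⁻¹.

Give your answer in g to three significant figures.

1.59 g

P(O2) = 96.7 − 6.03 = 90.67 kPa
n(O2) = PV/RT = (90.67 × 0.5530) / (8.314 × 309.45) = 0.01949 mol
n(KClO3) = (2/3) × 0.01949 = 0.01299 mol
m(KClO3) = 0.01299 × 122.55 = 1.592 g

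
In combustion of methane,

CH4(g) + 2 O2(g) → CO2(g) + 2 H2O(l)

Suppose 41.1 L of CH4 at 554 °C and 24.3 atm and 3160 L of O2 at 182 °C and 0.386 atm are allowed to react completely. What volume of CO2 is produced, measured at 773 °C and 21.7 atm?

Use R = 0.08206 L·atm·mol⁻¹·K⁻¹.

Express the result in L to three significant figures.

58.2 L

n(CH4) = PV/RT = (24.3 × 41.1) / (0.08206 × 827.15) = 14.71 mol
n(O2) = PV/RT = (0.386 × 3160) / (0.08206 × 455.15) = 32.66 mol
For 14.71 mol CH4, stoichiometry requires (2/1) × 14.71 = 29.42 mol O2; 32.66 mol is available, so CH4 is limiting.
n(CO2) = (1/1) × 14.71 = 14.71 mol
V(CO2) = nRT/P = 14.71 × 0.08206 × 1046.15 / 21.7 = 58.19 L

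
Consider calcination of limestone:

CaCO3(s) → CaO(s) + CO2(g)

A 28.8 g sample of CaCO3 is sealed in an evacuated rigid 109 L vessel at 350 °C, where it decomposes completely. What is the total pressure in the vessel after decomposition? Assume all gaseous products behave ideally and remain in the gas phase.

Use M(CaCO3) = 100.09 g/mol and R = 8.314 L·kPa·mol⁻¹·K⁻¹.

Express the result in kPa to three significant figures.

13.7 kPa

n(CaCO3) = 28.8 / 100.09 = 0.2877 mol
n(gas produced) = (1/1) × 0.2877 = 0.2877 mol
P = nRT/V = 0.2877 × 8.314 × 623.15 / 109 = 13.67 kPa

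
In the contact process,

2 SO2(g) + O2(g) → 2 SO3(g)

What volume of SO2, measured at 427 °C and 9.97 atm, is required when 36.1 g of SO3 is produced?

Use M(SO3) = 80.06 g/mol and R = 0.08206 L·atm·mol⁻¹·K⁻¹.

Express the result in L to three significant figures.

n(SO3) = 36.10 / 80.06 = 0.4509 mol
n(SO2) = (2/2) × 0.4509 = 0.4509 mol
V = nRT/P = 0.4509 × 0.08206 × 700.15 / 9.97 = 2.598 L

2.60 L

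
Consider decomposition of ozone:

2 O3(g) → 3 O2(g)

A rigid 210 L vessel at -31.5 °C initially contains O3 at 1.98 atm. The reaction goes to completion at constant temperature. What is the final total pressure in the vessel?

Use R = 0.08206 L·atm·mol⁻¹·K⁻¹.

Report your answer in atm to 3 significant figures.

2.97 atm

Since T and V are fixed, P_final/P_initial = n_final/n_initial = 3/2.
P_final = (3/2) × 1.98 = 2.970 atm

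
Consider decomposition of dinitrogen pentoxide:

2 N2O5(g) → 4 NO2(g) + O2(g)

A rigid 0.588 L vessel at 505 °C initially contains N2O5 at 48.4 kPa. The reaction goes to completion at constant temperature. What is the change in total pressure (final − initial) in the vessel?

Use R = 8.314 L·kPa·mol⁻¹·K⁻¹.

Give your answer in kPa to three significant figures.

Rigid vessel, constant T ⇒ P scales with total gas moles (2 → 5).
P_final = (5/2) × 48.4 = 121.0 kPa; ΔP = 121.0 − 48.4 = 72.60 kPa

72.6 kPa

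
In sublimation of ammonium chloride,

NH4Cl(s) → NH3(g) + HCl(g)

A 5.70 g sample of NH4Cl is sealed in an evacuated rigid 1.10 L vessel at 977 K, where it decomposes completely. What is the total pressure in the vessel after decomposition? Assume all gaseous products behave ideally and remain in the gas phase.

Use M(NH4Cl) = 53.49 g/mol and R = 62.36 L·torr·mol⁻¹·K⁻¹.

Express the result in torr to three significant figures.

n(NH4Cl) = 5.70 / 53.49 = 0.1066 mol
n(gas produced) = (2/1) × 0.1066 = 0.2132 mol
P = nRT/V = 0.2132 × 62.36 × 977 / 1.10 = 11810 torr

11800 torr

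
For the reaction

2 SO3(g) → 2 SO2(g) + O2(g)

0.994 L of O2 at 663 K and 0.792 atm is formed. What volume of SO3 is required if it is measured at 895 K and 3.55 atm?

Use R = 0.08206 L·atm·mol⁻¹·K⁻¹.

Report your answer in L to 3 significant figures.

0.599 L

n(O2) = PV/RT = (0.792 × 0.994) / (0.08206 × 663) = 0.01447 mol
n(SO3) = (2/1) × 0.01447 = 0.02894 mol
V = nRT/P = 0.02894 × 0.08206 × 895 / 3.55 = 0.5987 L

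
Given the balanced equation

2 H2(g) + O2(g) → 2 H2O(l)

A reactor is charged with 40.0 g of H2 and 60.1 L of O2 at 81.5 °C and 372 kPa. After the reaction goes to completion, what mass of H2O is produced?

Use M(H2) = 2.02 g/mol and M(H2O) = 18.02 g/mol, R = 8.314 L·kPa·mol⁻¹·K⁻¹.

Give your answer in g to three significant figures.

273 g

n(H2) = 40.0 / 2.02 = 19.80 mol
n(O2) = PV/RT = (372 × 60.1) / (8.314 × 354.65) = 7.582 mol
For 19.80 mol H2, stoichiometry requires (1/2) × 19.80 = 9.900 mol O2; 7.582 mol is available, so O2 is limiting.
n(H2O) = (2/1) × 7.582 = 15.16 mol
m(H2O) = 15.16 × 18.02 = 273.2 g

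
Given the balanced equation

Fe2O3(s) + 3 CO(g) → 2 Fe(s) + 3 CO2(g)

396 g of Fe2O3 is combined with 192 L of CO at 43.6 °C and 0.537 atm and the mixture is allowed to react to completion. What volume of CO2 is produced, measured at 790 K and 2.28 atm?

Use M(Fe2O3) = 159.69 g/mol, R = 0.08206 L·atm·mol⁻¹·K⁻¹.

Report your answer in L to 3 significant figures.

113 L

n(Fe2O3) = 396 / 159.69 = 2.480 mol
n(CO) = PV/RT = (0.537 × 192) / (0.08206 × 316.75) = 3.967 mol
For 2.480 mol Fe2O3, stoichiometry requires (3/1) × 2.480 = 7.440 mol CO; 3.967 mol is available, so CO is limiting.
n(CO2) = (3/3) × 3.967 = 3.967 mol
V(CO2) = nRT/P = 3.967 × 0.08206 × 790 / 2.28 = 112.8 L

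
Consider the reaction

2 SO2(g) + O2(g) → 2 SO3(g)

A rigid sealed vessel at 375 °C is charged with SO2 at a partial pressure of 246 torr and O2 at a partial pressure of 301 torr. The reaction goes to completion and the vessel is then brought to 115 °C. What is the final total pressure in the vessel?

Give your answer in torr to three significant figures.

With V and T fixed, P_i ∝ n_i, so the mole ratios apply directly to partial pressures at 375 °C.
P(O2) required for 246 torr of SO2 = (1/2) × 246 = 123.0 torr; available 301 torr, so SO2 is limiting.
P(O2) remaining = 301 − (1/2) × 246 = 178.0 torr
P(gaseous products) = (2)/2 × 246 = 246.0 torr
P_total at 375 °C = 178.0 + 246.0 = 424.0 torr
Scaling to 115 °C: P = 424.0 × 388.15/648.15 = 253.9 torr

254 torr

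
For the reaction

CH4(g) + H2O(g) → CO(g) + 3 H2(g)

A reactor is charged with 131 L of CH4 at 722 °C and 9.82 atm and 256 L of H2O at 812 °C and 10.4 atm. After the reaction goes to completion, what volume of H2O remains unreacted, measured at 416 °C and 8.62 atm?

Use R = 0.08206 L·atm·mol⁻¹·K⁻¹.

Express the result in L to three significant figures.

92.8 L

n(CH4) = PV/RT = (9.82 × 131) / (0.08206 × 995.15) = 15.75 mol
n(H2O) = PV/RT = (10.4 × 256) / (0.08206 × 1085.15) = 29.90 mol
For 15.75 mol CH4, stoichiometry requires (1/1) × 15.75 = 15.75 mol H2O; 29.90 mol is available, so CH4 is limiting.
n(H2O) consumed = (1/1) × 15.75 = 15.75 mol; remaining = 29.90 − 15.75 = 14.15 mol
V(H2O) = nRT/P = 14.15 × 0.08206 × 689.15 / 8.62 = 92.83 L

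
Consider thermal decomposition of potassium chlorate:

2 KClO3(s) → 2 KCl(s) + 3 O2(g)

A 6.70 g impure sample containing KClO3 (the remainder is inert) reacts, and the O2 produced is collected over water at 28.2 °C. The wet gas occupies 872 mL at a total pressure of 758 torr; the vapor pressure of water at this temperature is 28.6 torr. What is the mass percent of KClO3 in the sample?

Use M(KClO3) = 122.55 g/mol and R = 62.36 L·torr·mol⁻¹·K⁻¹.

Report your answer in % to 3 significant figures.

41.3 %

P(O2) = 758 − 28.6 = 729.4 torr
n(O2) = PV/RT = (729.4 × 0.8720) / (62.36 × 301.35) = 0.03385 mol
n(KClO3) = (2/3) × 0.03385 = 0.02257 mol
m(KClO3) = 0.02257 × 122.55 = 2.766 g
%KClO3 = 2.766 / 6.70 × 100 = 41.28%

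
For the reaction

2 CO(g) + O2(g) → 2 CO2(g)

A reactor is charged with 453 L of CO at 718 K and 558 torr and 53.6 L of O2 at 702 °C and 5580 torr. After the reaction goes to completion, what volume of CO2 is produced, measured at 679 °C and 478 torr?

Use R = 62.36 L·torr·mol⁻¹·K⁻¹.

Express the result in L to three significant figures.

701 L

n(CO) = PV/RT = (558 × 453) / (62.36 × 718) = 5.645 mol
n(O2) = PV/RT = (5580 × 53.6) / (62.36 × 975.15) = 4.918 mol
For 5.645 mol CO, stoichiometry requires (1/2) × 5.645 = 2.822 mol O2; 4.918 mol is available, so CO is limiting.
n(CO2) = (2/2) × 5.645 = 5.645 mol
V(CO2) = nRT/P = 5.645 × 62.36 × 952.15 / 478 = 701.2 L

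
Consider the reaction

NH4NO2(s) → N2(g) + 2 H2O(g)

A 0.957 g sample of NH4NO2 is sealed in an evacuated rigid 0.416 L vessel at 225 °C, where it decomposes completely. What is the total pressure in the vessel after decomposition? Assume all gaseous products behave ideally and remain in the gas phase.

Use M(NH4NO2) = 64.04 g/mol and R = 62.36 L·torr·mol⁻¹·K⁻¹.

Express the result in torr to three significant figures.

3350 torr

n(NH4NO2) = 0.957 / 64.04 = 0.01494 mol
n(gas produced) = (3/1) × 0.01494 = 0.04482 mol
P = nRT/V = 0.04482 × 62.36 × 498.15 / 0.416 = 3347 torr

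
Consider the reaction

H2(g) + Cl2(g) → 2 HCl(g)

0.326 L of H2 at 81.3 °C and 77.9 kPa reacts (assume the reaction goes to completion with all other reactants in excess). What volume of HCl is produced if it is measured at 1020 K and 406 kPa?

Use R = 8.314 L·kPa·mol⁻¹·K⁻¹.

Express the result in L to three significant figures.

0.360 L

n(H2) = PV/RT = (77.9 × 0.326) / (8.314 × 354.45) = 0.008618 mol
n(HCl) = (2/1) × 0.008618 = 0.01724 mol
V = nRT/P = 0.01724 × 8.314 × 1020 / 406 = 0.3601 L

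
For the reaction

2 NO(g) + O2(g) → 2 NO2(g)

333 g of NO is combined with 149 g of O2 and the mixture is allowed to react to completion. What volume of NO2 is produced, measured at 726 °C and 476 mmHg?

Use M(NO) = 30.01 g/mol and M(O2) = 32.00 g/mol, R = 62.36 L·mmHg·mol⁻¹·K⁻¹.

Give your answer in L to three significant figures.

1220 L

n(NO) = 333 / 30.01 = 11.10 mol
n(O2) = 149 / 32.00 = 4.656 mol
For 11.10 mol NO, stoichiometry requires (1/2) × 11.10 = 5.550 mol O2; 4.656 mol is available, so O2 is limiting.
n(NO2) = (2/1) × 4.656 = 9.312 mol
V(NO2) = nRT/P = 9.312 × 62.36 × 999.15 / 476 = 1219 L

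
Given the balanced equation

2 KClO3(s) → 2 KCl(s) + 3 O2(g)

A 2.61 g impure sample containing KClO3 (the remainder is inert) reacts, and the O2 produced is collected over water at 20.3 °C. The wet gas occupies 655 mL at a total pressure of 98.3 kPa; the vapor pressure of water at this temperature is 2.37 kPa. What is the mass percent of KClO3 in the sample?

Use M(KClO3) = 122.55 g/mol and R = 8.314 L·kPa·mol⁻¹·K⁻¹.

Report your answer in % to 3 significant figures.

80.6 %

P(O2) = 98.3 − 2.37 = 95.93 kPa
n(O2) = PV/RT = (95.93 × 0.6550) / (8.314 × 293.45) = 0.02575 mol
n(KClO3) = (2/3) × 0.02575 = 0.01717 mol
m(KClO3) = 0.01717 × 122.55 = 2.104 g
%KClO3 = 2.104 / 2.61 × 100 = 80.61%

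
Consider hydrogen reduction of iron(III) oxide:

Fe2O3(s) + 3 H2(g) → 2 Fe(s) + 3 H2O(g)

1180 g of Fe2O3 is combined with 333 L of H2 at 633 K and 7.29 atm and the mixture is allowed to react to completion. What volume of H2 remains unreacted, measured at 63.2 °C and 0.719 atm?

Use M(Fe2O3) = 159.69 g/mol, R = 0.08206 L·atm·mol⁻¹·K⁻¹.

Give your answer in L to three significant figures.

n(Fe2O3) = 1180 / 159.69 = 7.389 mol
n(H2) = PV/RT = (7.29 × 333) / (0.08206 × 633) = 46.73 mol
For 7.389 mol Fe2O3, stoichiometry requires (3/1) × 7.389 = 22.17 mol H2; 46.73 mol is available, so Fe2O3 is limiting.
n(H2) consumed = (3/1) × 7.389 = 22.17 mol; remaining = 46.73 − 22.17 = 24.56 mol
V(H2) = nRT/P = 24.56 × 0.08206 × 336.35 / 0.719 = 942.8 L

943 L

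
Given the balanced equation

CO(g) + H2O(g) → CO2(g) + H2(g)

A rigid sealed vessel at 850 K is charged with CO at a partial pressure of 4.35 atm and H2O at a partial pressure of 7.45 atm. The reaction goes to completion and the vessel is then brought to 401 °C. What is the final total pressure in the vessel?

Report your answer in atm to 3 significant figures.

At constant V, partial pressures at 850 K are proportional to moles, so apply stoichiometry directly to pressures.
P(H2O) required for 4.35 atm of CO = (1/1) × 4.35 = 4.350 atm; available 7.45 atm, so CO is limiting.
P(H2O) remaining = 7.45 − (1/1) × 4.35 = 3.100 atm
P(gaseous products) = (1+1)/1 × 4.35 = 8.700 atm
P_total at 850 K = 3.100 + 8.700 = 11.80 atm
Scaling to 401 °C: P = 11.80 × 674.15/850 = 9.359 atm

9.36 atm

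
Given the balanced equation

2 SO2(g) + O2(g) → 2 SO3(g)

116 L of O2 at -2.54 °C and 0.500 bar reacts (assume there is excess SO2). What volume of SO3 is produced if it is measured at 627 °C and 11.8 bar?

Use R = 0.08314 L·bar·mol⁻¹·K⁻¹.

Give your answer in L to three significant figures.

n(O2) = PV/RT = (0.500 × 116) / (0.08314 × 270.61) = 2.578 mol
n(SO3) = (2/1) × 2.578 = 5.156 mol
V = nRT/P = 5.156 × 0.08314 × 900.15 / 11.8 = 32.70 L

32.7 L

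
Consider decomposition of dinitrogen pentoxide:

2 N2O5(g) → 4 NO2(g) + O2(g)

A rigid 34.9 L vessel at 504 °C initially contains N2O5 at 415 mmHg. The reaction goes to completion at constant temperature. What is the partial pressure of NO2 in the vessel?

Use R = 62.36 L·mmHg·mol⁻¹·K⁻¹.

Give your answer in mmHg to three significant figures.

830 mmHg

n(N2O5)₀ = PV/RT = (415 × 34.9) / (62.36 × 777.15) = 0.2989 mol
n(NO2) = (4/2) × 0.2989 = 0.5978 mol
P(NO2) = nRT/V = 0.5978 × 62.36 × 777.15 / 34.9 = 830.1 mmHg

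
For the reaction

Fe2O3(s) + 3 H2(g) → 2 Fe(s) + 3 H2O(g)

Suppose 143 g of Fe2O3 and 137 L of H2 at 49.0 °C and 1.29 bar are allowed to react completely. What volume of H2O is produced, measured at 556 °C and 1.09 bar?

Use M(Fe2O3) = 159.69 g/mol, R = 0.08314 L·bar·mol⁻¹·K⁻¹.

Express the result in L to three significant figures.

170 L

n(Fe2O3) = 143 / 159.69 = 0.8955 mol
n(H2) = PV/RT = (1.29 × 137) / (0.08314 × 322.15) = 6.598 mol
For 0.8955 mol Fe2O3, stoichiometry requires (3/1) × 0.8955 = 2.686 mol H2; 6.598 mol is available, so Fe2O3 is limiting.
n(H2O) = (3/1) × 0.8955 = 2.686 mol
V(H2O) = nRT/P = 2.686 × 0.08314 × 829.15 / 1.09 = 169.9 L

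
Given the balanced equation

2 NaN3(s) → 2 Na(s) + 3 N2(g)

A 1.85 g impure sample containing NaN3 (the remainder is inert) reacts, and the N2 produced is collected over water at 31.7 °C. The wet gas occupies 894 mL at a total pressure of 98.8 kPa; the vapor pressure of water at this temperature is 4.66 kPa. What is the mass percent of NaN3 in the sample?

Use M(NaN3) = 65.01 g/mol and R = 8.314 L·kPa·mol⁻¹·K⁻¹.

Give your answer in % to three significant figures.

77.8 %

P(N2) = 98.8 − 4.66 = 94.14 kPa
n(N2) = PV/RT = (94.14 × 0.8940) / (8.314 × 304.85) = 0.03321 mol
n(NaN3) = (2/3) × 0.03321 = 0.02214 mol
m(NaN3) = 0.02214 × 65.01 = 1.439 g
%NaN3 = 1.439 / 1.85 × 100 = 77.78%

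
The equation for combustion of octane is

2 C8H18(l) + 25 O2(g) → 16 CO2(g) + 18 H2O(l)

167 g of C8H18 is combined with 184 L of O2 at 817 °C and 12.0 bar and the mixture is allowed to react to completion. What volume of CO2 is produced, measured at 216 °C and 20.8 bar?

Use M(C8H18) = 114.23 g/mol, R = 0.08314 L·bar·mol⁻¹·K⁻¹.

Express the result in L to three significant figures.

22.9 L

n(C8H18) = 167 / 114.23 = 1.462 mol
n(O2) = PV/RT = (12.0 × 184) / (0.08314 × 1090.15) = 24.36 mol
For 1.462 mol C8H18, stoichiometry requires (25/2) × 1.462 = 18.27 mol O2; 24.36 mol is available, so C8H18 is limiting.
n(CO2) = (16/2) × 1.462 = 11.70 mol
V(CO2) = nRT/P = 11.70 × 0.08314 × 489.15 / 20.8 = 22.88 L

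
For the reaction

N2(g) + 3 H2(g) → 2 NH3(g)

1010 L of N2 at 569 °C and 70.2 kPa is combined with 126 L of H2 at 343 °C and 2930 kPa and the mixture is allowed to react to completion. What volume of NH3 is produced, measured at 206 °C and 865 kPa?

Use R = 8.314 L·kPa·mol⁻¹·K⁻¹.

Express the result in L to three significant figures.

n(N2) = PV/RT = (70.2 × 1010) / (8.314 × 842.15) = 10.13 mol
n(H2) = PV/RT = (2930 × 126) / (8.314 × 616.15) = 72.07 mol
For 10.13 mol N2, stoichiometry requires (3/1) × 10.13 = 30.39 mol H2; 72.07 mol is available, so N2 is limiting.
n(NH3) = (2/1) × 10.13 = 20.26 mol
V(NH3) = nRT/P = 20.26 × 8.314 × 479.15 / 865 = 93.30 L

93.3 L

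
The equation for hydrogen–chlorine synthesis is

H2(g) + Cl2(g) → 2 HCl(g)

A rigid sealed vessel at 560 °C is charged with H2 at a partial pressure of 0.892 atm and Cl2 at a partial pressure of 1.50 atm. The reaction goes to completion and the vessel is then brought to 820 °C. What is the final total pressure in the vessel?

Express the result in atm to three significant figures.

3.14 atm

With V and T fixed, P_i ∝ n_i, so the mole ratios apply directly to partial pressures at 560 °C.
P(Cl2) required for 0.892 atm of H2 = (1/1) × 0.892 = 0.8920 atm; available 1.50 atm, so H2 is limiting.
P(Cl2) remaining = 1.50 − (1/1) × 0.892 = 0.6080 atm
P(gaseous products) = (2)/1 × 0.892 = 1.784 atm
P_total at 560 °C = 0.6080 + 1.784 = 2.392 atm
Scaling to 820 °C: P = 2.392 × 1093.15/833.15 = 3.138 atm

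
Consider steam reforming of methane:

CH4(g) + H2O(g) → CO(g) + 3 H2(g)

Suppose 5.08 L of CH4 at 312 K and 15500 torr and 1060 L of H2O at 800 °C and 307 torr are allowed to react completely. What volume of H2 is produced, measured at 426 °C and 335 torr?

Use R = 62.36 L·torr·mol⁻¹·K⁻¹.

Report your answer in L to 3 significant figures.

n(CH4) = PV/RT = (15500 × 5.08) / (62.36 × 312) = 4.047 mol
n(H2O) = PV/RT = (307 × 1060) / (62.36 × 1073.15) = 4.863 mol
For 4.047 mol CH4, stoichiometry requires (1/1) × 4.047 = 4.047 mol H2O; 4.863 mol is available, so CH4 is limiting.
n(H2) = (3/1) × 4.047 = 12.14 mol
V(H2) = nRT/P = 12.14 × 62.36 × 699.15 / 335 = 1580 L

1580 L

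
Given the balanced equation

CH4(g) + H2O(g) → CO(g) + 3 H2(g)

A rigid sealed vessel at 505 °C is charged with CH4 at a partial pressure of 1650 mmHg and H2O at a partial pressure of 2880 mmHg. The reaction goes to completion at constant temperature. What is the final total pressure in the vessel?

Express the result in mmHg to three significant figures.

With V and T fixed, P_i ∝ n_i, so the mole ratios apply directly to partial pressures at 505 °C.
P(H2O) required for 1650 mmHg of CH4 = (1/1) × 1650 = 1650 mmHg; available 2880 mmHg, so CH4 is limiting.
P(H2O) remaining = 2880 − (1/1) × 1650 = 1230 mmHg
P(gaseous products) = (1+3)/1 × 1650 = 6600 mmHg
P_total at 505 °C = 1230 + 6600 = 7830 mmHg

7830 mmHg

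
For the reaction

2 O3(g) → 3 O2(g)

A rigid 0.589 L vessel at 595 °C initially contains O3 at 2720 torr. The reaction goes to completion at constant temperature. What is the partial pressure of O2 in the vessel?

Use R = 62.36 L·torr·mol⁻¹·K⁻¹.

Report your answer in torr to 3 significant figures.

4080 torr

n(O3)₀ = PV/RT = (2720 × 0.589) / (62.36 × 868.15) = 0.02959 mol
n(O2) = (3/2) × 0.02959 = 0.04439 mol
P(O2) = nRT/V = 0.04439 × 62.36 × 868.15 / 0.589 = 4080 torr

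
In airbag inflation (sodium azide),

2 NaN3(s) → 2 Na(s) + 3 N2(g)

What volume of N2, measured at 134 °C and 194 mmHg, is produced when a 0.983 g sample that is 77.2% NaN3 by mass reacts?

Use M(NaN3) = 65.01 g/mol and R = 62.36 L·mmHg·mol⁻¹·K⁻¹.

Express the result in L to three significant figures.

2.29 L

mass of NaN3 = 0.983 × 77.2/100 = 0.7589 g
n(NaN3) = 0.7589 / 65.01 = 0.01167 mol
n(N2) = (3/2) × 0.01167 = 0.01750 mol
V = nRT/P = 0.01750 × 62.36 × 407.15 / 194 = 2.290 L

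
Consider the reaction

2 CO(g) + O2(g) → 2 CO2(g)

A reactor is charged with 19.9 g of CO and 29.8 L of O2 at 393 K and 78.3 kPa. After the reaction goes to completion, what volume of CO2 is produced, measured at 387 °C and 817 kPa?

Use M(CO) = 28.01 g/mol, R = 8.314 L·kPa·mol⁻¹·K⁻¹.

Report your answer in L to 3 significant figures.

n(CO) = 19.9 / 28.01 = 0.7105 mol
n(O2) = PV/RT = (78.3 × 29.8) / (8.314 × 393) = 0.7141 mol
For 0.7105 mol CO, stoichiometry requires (1/2) × 0.7105 = 0.3553 mol O2; 0.7141 mol is available, so CO is limiting.
n(CO2) = (2/2) × 0.7105 = 0.7105 mol
V(CO2) = nRT/P = 0.7105 × 8.314 × 660.15 / 817 = 4.773 L

4.77 L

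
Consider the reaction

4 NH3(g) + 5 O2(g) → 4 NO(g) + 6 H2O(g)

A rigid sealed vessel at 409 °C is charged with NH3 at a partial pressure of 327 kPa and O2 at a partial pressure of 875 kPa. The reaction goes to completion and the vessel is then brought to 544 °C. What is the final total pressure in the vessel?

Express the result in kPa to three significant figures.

1540 kPa

Because the vessel is rigid and T is held at 409 °C, work the stoichiometry in partial pressures (P_i = n_iRT/V).
P(O2) required for 327 kPa of NH3 = (5/4) × 327 = 408.8 kPa; available 875 kPa, so NH3 is limiting.
P(O2) remaining = 875 − (5/4) × 327 = 466.2 kPa
P(gaseous products) = (4+6)/4 × 327 = 817.5 kPa
P_total at 409 °C = 466.2 + 817.5 = 1284 kPa
Scaling to 544 °C: P = 1284 × 817.15/682.15 = 1538 kPa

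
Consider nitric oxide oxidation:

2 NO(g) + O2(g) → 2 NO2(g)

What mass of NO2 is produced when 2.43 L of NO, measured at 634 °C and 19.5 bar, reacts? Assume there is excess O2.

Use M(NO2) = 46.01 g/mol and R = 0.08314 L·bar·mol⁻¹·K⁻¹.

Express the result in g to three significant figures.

28.9 g

n(NO) = PV/RT = (19.5 × 2.43) / (0.08314 × 907.15) = 0.6283 mol
n(NO2) = (2/2) × 0.6283 = 0.6283 mol
m(NO2) = 0.6283 × 46.01 = 28.91 g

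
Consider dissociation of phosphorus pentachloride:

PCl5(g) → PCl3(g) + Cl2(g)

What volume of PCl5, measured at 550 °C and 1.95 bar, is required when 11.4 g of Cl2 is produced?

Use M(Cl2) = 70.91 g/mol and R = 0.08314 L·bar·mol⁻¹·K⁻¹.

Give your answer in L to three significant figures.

5.64 L

n(Cl2) = 11.40 / 70.91 = 0.1608 mol
n(PCl5) = (1/1) × 0.1608 = 0.1608 mol
V = nRT/P = 0.1608 × 0.08314 × 823.15 / 1.95 = 5.643 L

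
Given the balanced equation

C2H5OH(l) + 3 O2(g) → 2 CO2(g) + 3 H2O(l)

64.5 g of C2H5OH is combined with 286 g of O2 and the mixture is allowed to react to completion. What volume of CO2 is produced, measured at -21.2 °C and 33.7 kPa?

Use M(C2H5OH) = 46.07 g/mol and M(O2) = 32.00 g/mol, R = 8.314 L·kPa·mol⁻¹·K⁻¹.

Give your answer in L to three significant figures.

174 L

n(C2H5OH) = 64.5 / 46.07 = 1.400 mol
n(O2) = 286 / 32.00 = 8.938 mol
For 1.400 mol C2H5OH, stoichiometry requires (3/1) × 1.400 = 4.200 mol O2; 8.938 mol is available, so C2H5OH is limiting.
n(CO2) = (2/1) × 1.400 = 2.800 mol
V(CO2) = nRT/P = 2.800 × 8.314 × 251.95 / 33.7 = 174.0 L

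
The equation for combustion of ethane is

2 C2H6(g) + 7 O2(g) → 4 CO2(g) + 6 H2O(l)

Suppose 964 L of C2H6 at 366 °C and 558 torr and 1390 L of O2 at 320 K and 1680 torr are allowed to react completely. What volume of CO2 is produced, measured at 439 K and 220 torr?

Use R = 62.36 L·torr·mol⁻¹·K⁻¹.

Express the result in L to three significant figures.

n(C2H6) = PV/RT = (558 × 964) / (62.36 × 639.15) = 13.50 mol
n(O2) = PV/RT = (1680 × 1390) / (62.36 × 320) = 117.0 mol
For 13.50 mol C2H6, stoichiometry requires (7/2) × 13.50 = 47.25 mol O2; 117.0 mol is available, so C2H6 is limiting.
n(CO2) = (4/2) × 13.50 = 27.00 mol
V(CO2) = nRT/P = 27.00 × 62.36 × 439 / 220 = 3360 L

3360 L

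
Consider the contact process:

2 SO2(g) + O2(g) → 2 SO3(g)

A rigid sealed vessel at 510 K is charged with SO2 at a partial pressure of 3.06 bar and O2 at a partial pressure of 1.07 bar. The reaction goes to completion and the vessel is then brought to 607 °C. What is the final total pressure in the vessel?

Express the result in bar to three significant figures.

Because the vessel is rigid and T is held at 510 K, work the stoichiometry in partial pressures (P_i = n_iRT/V).
P(O2) required for 3.06 bar of SO2 = (1/2) × 3.06 = 1.530 bar; available 1.07 bar, so O2 is limiting.
P(SO2) remaining = 3.06 − (2/1) × 1.07 = 0.9200 bar
P(gaseous products) = (2)/1 × 1.07 = 2.140 bar
P_total at 510 K = 0.9200 + 2.140 = 3.060 bar
Scaling to 607 °C: P = 3.060 × 880.15/510 = 5.281 bar

5.28 bar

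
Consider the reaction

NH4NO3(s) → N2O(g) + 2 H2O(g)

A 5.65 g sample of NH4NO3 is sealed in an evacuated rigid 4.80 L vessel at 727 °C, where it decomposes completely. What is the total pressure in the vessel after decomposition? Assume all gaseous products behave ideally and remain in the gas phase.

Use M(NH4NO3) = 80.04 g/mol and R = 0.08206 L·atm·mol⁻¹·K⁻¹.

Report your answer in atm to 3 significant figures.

3.62 atm

n(NH4NO3) = 5.65 / 80.04 = 0.07059 mol
n(gas produced) = (3/1) × 0.07059 = 0.2118 mol
P = nRT/V = 0.2118 × 0.08206 × 1000.15 / 4.80 = 3.621 atm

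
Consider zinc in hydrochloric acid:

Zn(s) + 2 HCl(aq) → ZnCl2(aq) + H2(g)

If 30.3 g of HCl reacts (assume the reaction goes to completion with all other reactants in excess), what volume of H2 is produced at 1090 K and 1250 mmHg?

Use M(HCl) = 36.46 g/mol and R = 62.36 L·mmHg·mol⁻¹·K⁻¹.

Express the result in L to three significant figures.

n(HCl) = 30.30 / 36.46 = 0.8310 mol
n(H2) = (1/2) × 0.8310 = 0.4155 mol
V = nRT/P = 0.4155 × 62.36 × 1090 / 1250 = 22.59 L

22.6 L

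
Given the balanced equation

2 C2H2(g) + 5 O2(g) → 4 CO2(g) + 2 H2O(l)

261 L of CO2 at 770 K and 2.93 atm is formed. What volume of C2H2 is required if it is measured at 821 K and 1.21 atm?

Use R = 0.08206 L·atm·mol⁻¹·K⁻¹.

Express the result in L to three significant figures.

337 L

n(CO2) = PV/RT = (2.93 × 261) / (0.08206 × 770) = 12.10 mol
n(C2H2) = (2/4) × 12.10 = 6.050 mol
V = nRT/P = 6.050 × 0.08206 × 821 / 1.21 = 336.9 L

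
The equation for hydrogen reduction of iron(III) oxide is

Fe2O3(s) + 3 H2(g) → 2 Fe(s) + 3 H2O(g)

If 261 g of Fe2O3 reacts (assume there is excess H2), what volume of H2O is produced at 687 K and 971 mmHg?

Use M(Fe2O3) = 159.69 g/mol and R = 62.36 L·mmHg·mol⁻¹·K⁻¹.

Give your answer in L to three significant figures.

216 L

n(Fe2O3) = 261.0 / 159.69 = 1.634 mol
n(H2O) = (3/1) × 1.634 = 4.902 mol
V = nRT/P = 4.902 × 62.36 × 687 / 971 = 216.3 L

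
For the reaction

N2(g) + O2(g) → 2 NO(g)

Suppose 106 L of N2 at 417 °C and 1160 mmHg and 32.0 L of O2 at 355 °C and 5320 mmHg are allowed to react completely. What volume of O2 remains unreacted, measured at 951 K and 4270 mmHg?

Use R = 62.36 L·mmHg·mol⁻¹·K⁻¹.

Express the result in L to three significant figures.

n(N2) = PV/RT = (1160 × 106) / (62.36 × 690.15) = 2.857 mol
n(O2) = PV/RT = (5320 × 32.0) / (62.36 × 628.15) = 4.346 mol
For 2.857 mol N2, stoichiometry requires (1/1) × 2.857 = 2.857 mol O2; 4.346 mol is available, so N2 is limiting.
n(O2) consumed = (1/1) × 2.857 = 2.857 mol; remaining = 4.346 − 2.857 = 1.489 mol
V(O2) = nRT/P = 1.489 × 62.36 × 951 / 4270 = 20.68 L

20.7 L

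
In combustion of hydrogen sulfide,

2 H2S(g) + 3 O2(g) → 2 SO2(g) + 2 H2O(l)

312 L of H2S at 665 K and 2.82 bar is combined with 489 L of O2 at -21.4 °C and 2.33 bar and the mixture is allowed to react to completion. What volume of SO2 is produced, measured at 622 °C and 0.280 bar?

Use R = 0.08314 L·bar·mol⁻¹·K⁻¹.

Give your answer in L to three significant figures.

4230 L

n(H2S) = PV/RT = (2.82 × 312) / (0.08314 × 665) = 15.91 mol
n(O2) = PV/RT = (2.33 × 489) / (0.08314 × 251.75) = 54.44 mol
For 15.91 mol H2S, stoichiometry requires (3/2) × 15.91 = 23.87 mol O2; 54.44 mol is available, so H2S is limiting.
n(SO2) = (2/2) × 15.91 = 15.91 mol
V(SO2) = nRT/P = 15.91 × 0.08314 × 895.15 / 0.280 = 4229 L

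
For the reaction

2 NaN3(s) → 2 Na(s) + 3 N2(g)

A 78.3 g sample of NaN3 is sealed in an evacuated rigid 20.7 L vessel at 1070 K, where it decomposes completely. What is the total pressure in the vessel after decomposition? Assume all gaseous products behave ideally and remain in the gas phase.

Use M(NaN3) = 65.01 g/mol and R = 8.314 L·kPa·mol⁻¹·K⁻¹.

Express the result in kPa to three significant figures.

n(NaN3) = 78.3 / 65.01 = 1.204 mol
n(gas produced) = (3/2) × 1.204 = 1.806 mol
P = nRT/V = 1.806 × 8.314 × 1070 / 20.7 = 776.1 kPa

776 kPa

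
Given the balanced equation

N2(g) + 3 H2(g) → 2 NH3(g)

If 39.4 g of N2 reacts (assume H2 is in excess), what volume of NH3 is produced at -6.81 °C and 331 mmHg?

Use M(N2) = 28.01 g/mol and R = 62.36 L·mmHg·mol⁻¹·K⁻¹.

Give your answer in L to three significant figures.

141 L

n(N2) = 39.40 / 28.01 = 1.407 mol
n(NH3) = (2/1) × 1.407 = 2.814 mol
V = nRT/P = 2.814 × 62.36 × 266.34 / 331 = 141.2 L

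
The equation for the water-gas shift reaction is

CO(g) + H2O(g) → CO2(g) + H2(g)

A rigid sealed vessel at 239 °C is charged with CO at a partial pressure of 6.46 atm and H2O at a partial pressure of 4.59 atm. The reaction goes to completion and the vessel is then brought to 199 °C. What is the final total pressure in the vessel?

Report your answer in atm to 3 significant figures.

Because the vessel is rigid and T is held at 239 °C, work the stoichiometry in partial pressures (P_i = n_iRT/V).
P(H2O) required for 6.46 atm of CO = (1/1) × 6.46 = 6.460 atm; available 4.59 atm, so H2O is limiting.
P(CO) remaining = 6.46 − (1/1) × 4.59 = 1.870 atm
P(gaseous products) = (1+1)/1 × 4.59 = 9.180 atm
P_total at 239 °C = 1.870 + 9.180 = 11.05 atm
Scaling to 199 °C: P = 11.05 × 472.15/512.15 = 10.19 atm

10.2 atm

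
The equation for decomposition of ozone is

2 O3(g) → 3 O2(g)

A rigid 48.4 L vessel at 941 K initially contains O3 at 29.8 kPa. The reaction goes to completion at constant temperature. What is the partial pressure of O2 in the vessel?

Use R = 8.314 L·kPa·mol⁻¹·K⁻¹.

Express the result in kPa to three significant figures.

n(O3)₀ = PV/RT = (29.8 × 48.4) / (8.314 × 941) = 0.1844 mol
n(O2) = (3/2) × 0.1844 = 0.2766 mol
P(O2) = nRT/V = 0.2766 × 8.314 × 941 / 48.4 = 44.71 kPa

44.7 kPa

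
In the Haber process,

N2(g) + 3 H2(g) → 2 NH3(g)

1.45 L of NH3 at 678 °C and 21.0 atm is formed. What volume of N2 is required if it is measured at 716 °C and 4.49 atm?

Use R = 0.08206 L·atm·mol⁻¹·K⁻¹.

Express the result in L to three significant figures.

n(NH3) = PV/RT = (21.0 × 1.45) / (0.08206 × 951.15) = 0.3901 mol
n(N2) = (1/2) × 0.3901 = 0.1951 mol
V = nRT/P = 0.1951 × 0.08206 × 989.15 / 4.49 = 3.527 L

3.53 L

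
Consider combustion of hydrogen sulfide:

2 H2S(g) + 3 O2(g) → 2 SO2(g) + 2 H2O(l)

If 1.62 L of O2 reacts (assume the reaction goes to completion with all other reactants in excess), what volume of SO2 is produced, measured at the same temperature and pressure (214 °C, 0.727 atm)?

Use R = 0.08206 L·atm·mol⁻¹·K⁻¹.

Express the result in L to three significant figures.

1.08 L

At constant T and P, gas volumes are in the mole ratio: V(SO2) = (2/3) × 1.62 = 1.080 L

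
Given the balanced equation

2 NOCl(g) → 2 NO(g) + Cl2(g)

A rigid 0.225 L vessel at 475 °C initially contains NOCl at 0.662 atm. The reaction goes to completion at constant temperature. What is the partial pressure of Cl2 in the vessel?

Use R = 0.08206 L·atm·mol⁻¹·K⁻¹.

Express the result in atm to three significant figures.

n(NOCl)₀ = PV/RT = (0.662 × 0.225) / (0.08206 × 748.15) = 0.002426 mol
n(Cl2) = (1/2) × 0.002426 = 0.001213 mol
P(Cl2) = nRT/V = 0.001213 × 0.08206 × 748.15 / 0.225 = 0.3310 atm

0.331 atm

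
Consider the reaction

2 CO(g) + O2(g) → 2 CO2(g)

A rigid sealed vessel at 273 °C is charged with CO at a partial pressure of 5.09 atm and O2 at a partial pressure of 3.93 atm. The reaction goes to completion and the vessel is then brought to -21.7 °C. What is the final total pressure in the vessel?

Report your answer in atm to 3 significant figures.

2.98 atm

At constant V, partial pressures at 273 °C are proportional to moles, so apply stoichiometry directly to pressures.
P(O2) required for 5.09 atm of CO = (1/2) × 5.09 = 2.545 atm; available 3.93 atm, so CO is limiting.
P(O2) remaining = 3.93 − (1/2) × 5.09 = 1.385 atm
P(gaseous products) = (2)/2 × 5.09 = 5.090 atm
P_total at 273 °C = 1.385 + 5.090 = 6.475 atm
Scaling to -21.7 °C: P = 6.475 × 251.45/546.15 = 2.981 atm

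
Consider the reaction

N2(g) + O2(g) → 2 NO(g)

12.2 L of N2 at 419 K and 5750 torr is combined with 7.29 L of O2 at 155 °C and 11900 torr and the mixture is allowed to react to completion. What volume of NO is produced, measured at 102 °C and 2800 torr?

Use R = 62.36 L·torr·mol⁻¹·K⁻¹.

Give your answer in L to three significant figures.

n(N2) = PV/RT = (5750 × 12.2) / (62.36 × 419) = 2.685 mol
n(O2) = PV/RT = (11900 × 7.29) / (62.36 × 428.15) = 3.249 mol
For 2.685 mol N2, stoichiometry requires (1/1) × 2.685 = 2.685 mol O2; 3.249 mol is available, so N2 is limiting.
n(NO) = (2/1) × 2.685 = 5.370 mol
V(NO) = nRT/P = 5.370 × 62.36 × 375.15 / 2800 = 44.87 L

44.9 L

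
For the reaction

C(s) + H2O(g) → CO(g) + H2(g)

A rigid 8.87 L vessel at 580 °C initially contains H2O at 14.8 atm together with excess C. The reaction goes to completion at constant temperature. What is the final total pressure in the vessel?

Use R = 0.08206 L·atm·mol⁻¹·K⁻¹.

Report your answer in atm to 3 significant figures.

Since T and V are fixed, P_final/P_initial = n_final/n_initial = 2/1.
P_final = (2/1) × 14.8 = 29.60 atm

29.6 atm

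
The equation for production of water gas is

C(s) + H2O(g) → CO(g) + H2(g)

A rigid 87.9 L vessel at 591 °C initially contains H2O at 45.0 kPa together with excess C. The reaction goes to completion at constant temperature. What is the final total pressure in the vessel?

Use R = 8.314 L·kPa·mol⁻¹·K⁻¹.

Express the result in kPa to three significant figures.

90.0 kPa

Since T and V are fixed, P_final/P_initial = n_final/n_initial = 2/1.
P_final = (2/1) × 45.0 = 90.00 kPa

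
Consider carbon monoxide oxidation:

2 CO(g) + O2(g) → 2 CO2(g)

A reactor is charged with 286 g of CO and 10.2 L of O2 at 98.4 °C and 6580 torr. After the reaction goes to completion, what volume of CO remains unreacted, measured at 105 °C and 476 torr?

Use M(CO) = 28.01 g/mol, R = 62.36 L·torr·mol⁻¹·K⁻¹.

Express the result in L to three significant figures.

219 L

n(CO) = 286 / 28.01 = 10.21 mol
n(O2) = PV/RT = (6580 × 10.2) / (62.36 × 371.55) = 2.897 mol
For 10.21 mol CO, stoichiometry requires (1/2) × 10.21 = 5.105 mol O2; 2.897 mol is available, so O2 is limiting.
n(CO) consumed = (2/1) × 2.897 = 5.794 mol; remaining = 10.21 − 5.794 = 4.416 mol
V(CO) = nRT/P = 4.416 × 62.36 × 378.15 / 476 = 218.8 L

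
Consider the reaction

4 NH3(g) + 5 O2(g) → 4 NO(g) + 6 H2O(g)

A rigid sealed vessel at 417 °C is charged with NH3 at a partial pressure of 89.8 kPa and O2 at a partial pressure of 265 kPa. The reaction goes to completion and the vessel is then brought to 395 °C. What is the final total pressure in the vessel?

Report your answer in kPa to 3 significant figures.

At constant V, partial pressures at 417 °C are proportional to moles, so apply stoichiometry directly to pressures.
P(O2) required for 89.8 kPa of NH3 = (5/4) × 89.8 = 112.2 kPa; available 265 kPa, so NH3 is limiting.
P(O2) remaining = 265 − (5/4) × 89.8 = 152.8 kPa
P(gaseous products) = (4+6)/4 × 89.8 = 224.5 kPa
P_total at 417 °C = 152.8 + 224.5 = 377.3 kPa
Scaling to 395 °C: P = 377.3 × 668.15/690.15 = 365.3 kPa

365 kPa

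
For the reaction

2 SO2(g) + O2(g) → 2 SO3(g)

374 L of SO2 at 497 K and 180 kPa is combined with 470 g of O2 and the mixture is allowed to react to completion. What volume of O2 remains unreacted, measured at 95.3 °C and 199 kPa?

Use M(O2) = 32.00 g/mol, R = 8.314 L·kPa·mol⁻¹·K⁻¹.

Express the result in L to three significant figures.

101 L

n(SO2) = PV/RT = (180 × 374) / (8.314 × 497) = 16.29 mol
n(O2) = 470 / 32.00 = 14.69 mol
For 16.29 mol SO2, stoichiometry requires (1/2) × 16.29 = 8.145 mol O2; 14.69 mol is available, so SO2 is limiting.
n(O2) consumed = (1/2) × 16.29 = 8.145 mol; remaining = 14.69 − 8.145 = 6.545 mol
V(O2) = nRT/P = 6.545 × 8.314 × 368.45 / 199 = 100.8 L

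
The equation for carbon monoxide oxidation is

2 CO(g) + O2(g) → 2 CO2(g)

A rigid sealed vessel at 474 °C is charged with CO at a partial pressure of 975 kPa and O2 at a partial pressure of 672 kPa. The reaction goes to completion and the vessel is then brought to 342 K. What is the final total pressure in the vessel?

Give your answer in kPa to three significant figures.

At constant V, partial pressures at 474 °C are proportional to moles, so apply stoichiometry directly to pressures.
P(O2) required for 975 kPa of CO = (1/2) × 975 = 487.5 kPa; available 672 kPa, so CO is limiting.
P(O2) remaining = 672 − (1/2) × 975 = 184.5 kPa
P(gaseous products) = (2)/2 × 975 = 975.0 kPa
P_total at 474 °C = 184.5 + 975.0 = 1160 kPa
Scaling to 342 K: P = 1160 × 342/747.15 = 531.0 kPa

531 kPa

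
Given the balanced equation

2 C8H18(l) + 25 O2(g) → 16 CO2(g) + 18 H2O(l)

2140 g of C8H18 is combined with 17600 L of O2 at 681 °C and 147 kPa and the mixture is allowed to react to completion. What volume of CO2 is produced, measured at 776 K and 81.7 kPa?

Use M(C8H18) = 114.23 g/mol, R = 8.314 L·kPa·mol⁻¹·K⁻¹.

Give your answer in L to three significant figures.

n(C8H18) = 2140 / 114.23 = 18.73 mol
n(O2) = PV/RT = (147 × 17600) / (8.314 × 954.15) = 326.1 mol
For 18.73 mol C8H18, stoichiometry requires (25/2) × 18.73 = 234.1 mol O2; 326.1 mol is available, so C8H18 is limiting.
n(CO2) = (16/2) × 18.73 = 149.8 mol
V(CO2) = nRT/P = 149.8 × 8.314 × 776 / 81.7 = 11830 L

11800 L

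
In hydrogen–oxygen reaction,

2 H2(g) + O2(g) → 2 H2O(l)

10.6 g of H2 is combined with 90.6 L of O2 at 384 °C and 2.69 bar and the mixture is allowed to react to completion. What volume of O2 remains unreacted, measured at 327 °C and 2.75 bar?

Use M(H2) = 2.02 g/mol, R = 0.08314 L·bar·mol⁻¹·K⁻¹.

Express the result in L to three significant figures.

33.3 L

n(H2) = 10.6 / 2.02 = 5.248 mol
n(O2) = PV/RT = (2.69 × 90.6) / (0.08314 × 657.15) = 4.461 mol
For 5.248 mol H2, stoichiometry requires (1/2) × 5.248 = 2.624 mol O2; 4.461 mol is available, so H2 is limiting.
n(O2) consumed = (1/2) × 5.248 = 2.624 mol; remaining = 4.461 − 2.624 = 1.837 mol
V(O2) = nRT/P = 1.837 × 0.08314 × 600.15 / 2.75 = 33.33 L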